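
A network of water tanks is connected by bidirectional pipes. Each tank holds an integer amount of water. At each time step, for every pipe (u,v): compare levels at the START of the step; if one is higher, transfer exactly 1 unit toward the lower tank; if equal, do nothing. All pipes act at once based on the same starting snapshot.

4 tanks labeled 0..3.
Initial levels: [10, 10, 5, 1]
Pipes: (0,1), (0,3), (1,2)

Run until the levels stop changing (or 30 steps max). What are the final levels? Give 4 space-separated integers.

Answer: 5 8 6 7

Derivation:
Step 1: flows [0=1,0->3,1->2] -> levels [9 9 6 2]
Step 2: flows [0=1,0->3,1->2] -> levels [8 8 7 3]
Step 3: flows [0=1,0->3,1->2] -> levels [7 7 8 4]
Step 4: flows [0=1,0->3,2->1] -> levels [6 8 7 5]
Step 5: flows [1->0,0->3,1->2] -> levels [6 6 8 6]
Step 6: flows [0=1,0=3,2->1] -> levels [6 7 7 6]
Step 7: flows [1->0,0=3,1=2] -> levels [7 6 7 6]
Step 8: flows [0->1,0->3,2->1] -> levels [5 8 6 7]
Step 9: flows [1->0,3->0,1->2] -> levels [7 6 7 6]
  -> period-2 cycle: step 9 state = step 7 state; never stabilizes
  -> state at step 30: (30-7) mod 2 = 1, same as step 8 -> [5 8 6 7]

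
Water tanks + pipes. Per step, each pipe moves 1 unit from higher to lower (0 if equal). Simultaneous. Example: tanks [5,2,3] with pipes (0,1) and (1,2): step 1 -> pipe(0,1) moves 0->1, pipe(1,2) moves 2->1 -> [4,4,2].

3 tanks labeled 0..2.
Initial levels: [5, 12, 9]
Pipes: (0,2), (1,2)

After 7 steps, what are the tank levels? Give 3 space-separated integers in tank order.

Answer: 8 8 10

Derivation:
Step 1: flows [2->0,1->2] -> levels [6 11 9]
Step 2: flows [2->0,1->2] -> levels [7 10 9]
Step 3: flows [2->0,1->2] -> levels [8 9 9]
Step 4: flows [2->0,1=2] -> levels [9 9 8]
Step 5: flows [0->2,1->2] -> levels [8 8 10]
Step 6: flows [2->0,2->1] -> levels [9 9 8]
  -> period-2 cycle: step 6 state = step 4 state
  -> state at step 7: (7-4) mod 2 = 1, same as step 5 -> [8 8 10]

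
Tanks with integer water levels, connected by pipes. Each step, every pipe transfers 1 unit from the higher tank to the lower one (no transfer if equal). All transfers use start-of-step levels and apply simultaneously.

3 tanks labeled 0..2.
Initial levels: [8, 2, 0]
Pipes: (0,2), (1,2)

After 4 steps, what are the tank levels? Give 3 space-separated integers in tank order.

Answer: 4 3 3

Derivation:
Step 1: flows [0->2,1->2] -> levels [7 1 2]
Step 2: flows [0->2,2->1] -> levels [6 2 2]
Step 3: flows [0->2,1=2] -> levels [5 2 3]
Step 4: flows [0->2,2->1] -> levels [4 3 3]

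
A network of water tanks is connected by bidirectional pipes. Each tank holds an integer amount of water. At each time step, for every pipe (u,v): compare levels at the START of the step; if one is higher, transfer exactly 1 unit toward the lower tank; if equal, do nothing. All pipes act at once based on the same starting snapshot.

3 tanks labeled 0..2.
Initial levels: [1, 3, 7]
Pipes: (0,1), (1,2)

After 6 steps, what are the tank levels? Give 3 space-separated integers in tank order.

Answer: 4 3 4

Derivation:
Step 1: flows [1->0,2->1] -> levels [2 3 6]
Step 2: flows [1->0,2->1] -> levels [3 3 5]
Step 3: flows [0=1,2->1] -> levels [3 4 4]
Step 4: flows [1->0,1=2] -> levels [4 3 4]
Step 5: flows [0->1,2->1] -> levels [3 5 3]
Step 6: flows [1->0,1->2] -> levels [4 3 4]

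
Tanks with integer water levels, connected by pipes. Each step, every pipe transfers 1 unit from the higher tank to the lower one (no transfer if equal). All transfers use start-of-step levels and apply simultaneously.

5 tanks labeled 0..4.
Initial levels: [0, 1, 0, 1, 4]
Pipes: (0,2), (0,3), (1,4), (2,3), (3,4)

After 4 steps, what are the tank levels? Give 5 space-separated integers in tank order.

Step 1: flows [0=2,3->0,4->1,3->2,4->3] -> levels [1 2 1 0 2]
Step 2: flows [0=2,0->3,1=4,2->3,4->3] -> levels [0 2 0 3 1]
Step 3: flows [0=2,3->0,1->4,3->2,3->4] -> levels [1 1 1 0 3]
Step 4: flows [0=2,0->3,4->1,2->3,4->3] -> levels [0 2 0 3 1]

Answer: 0 2 0 3 1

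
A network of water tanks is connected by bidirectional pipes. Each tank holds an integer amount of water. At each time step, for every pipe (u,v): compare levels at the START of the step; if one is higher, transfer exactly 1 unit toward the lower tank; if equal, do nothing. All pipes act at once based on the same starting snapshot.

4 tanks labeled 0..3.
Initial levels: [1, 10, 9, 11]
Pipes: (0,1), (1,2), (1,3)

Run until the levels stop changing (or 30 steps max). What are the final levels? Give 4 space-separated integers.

Answer: 7 6 9 9

Derivation:
Step 1: flows [1->0,1->2,3->1] -> levels [2 9 10 10]
Step 2: flows [1->0,2->1,3->1] -> levels [3 10 9 9]
Step 3: flows [1->0,1->2,1->3] -> levels [4 7 10 10]
Step 4: flows [1->0,2->1,3->1] -> levels [5 8 9 9]
Step 5: flows [1->0,2->1,3->1] -> levels [6 9 8 8]
Step 6: flows [1->0,1->2,1->3] -> levels [7 6 9 9]
Step 7: flows [0->1,2->1,3->1] -> levels [6 9 8 8]
  -> period-2 cycle: step 7 state = step 5 state; never stabilizes
  -> state at step 30: (30-5) mod 2 = 1, same as step 6 -> [7 6 9 9]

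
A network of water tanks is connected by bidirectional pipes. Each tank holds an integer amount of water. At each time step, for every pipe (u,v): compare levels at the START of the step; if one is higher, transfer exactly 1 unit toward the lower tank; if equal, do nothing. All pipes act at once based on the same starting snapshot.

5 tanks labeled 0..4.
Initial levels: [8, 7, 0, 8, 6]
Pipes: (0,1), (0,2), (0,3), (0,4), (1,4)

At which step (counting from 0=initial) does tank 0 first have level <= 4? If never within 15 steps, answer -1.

Answer: 5

Derivation:
Step 1: flows [0->1,0->2,0=3,0->4,1->4] -> levels [5 7 1 8 8]
Step 2: flows [1->0,0->2,3->0,4->0,4->1] -> levels [7 7 2 7 6]
Step 3: flows [0=1,0->2,0=3,0->4,1->4] -> levels [5 6 3 7 8]
Step 4: flows [1->0,0->2,3->0,4->0,4->1] -> levels [7 6 4 6 6]
Step 5: flows [0->1,0->2,0->3,0->4,1=4] -> levels [3 7 5 7 7]
Tank 0 first reaches <=4 at step 5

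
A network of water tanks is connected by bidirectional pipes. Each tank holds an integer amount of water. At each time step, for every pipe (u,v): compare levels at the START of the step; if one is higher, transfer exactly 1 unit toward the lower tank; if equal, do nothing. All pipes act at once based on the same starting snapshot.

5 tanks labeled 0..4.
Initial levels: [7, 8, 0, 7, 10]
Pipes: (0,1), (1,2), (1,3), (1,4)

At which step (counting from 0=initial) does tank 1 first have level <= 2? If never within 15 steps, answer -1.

Step 1: flows [1->0,1->2,1->3,4->1] -> levels [8 6 1 8 9]
Step 2: flows [0->1,1->2,3->1,4->1] -> levels [7 8 2 7 8]
Step 3: flows [1->0,1->2,1->3,1=4] -> levels [8 5 3 8 8]
Step 4: flows [0->1,1->2,3->1,4->1] -> levels [7 7 4 7 7]
Step 5: flows [0=1,1->2,1=3,1=4] -> levels [7 6 5 7 7]
Step 6: flows [0->1,1->2,3->1,4->1] -> levels [6 8 6 6 6]
Step 7: flows [1->0,1->2,1->3,1->4] -> levels [7 4 7 7 7]
Step 8: flows [0->1,2->1,3->1,4->1] -> levels [6 8 6 6 6]
  -> period-2 cycle (repeats step 6); tank 1 never drops to <=2
Tank 1 never reaches <=2 within 15 steps

Answer: -1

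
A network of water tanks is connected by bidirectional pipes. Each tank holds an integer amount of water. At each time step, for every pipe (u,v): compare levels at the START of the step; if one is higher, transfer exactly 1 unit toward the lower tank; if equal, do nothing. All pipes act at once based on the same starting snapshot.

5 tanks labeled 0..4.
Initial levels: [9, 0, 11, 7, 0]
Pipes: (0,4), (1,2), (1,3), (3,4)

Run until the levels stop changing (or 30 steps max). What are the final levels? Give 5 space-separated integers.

Answer: 5 5 6 5 6

Derivation:
Step 1: flows [0->4,2->1,3->1,3->4] -> levels [8 2 10 5 2]
Step 2: flows [0->4,2->1,3->1,3->4] -> levels [7 4 9 3 4]
Step 3: flows [0->4,2->1,1->3,4->3] -> levels [6 4 8 5 4]
Step 4: flows [0->4,2->1,3->1,3->4] -> levels [5 6 7 3 6]
Step 5: flows [4->0,2->1,1->3,4->3] -> levels [6 6 6 5 4]
Step 6: flows [0->4,1=2,1->3,3->4] -> levels [5 5 6 5 6]
Step 7: flows [4->0,2->1,1=3,4->3] -> levels [6 6 5 6 4]
Step 8: flows [0->4,1->2,1=3,3->4] -> levels [5 5 6 5 6]
  -> period-2 cycle: step 8 state = step 6 state; never stabilizes
  -> state at step 30: (30-6) mod 2 = 0, same as step 6 -> [5 5 6 5 6]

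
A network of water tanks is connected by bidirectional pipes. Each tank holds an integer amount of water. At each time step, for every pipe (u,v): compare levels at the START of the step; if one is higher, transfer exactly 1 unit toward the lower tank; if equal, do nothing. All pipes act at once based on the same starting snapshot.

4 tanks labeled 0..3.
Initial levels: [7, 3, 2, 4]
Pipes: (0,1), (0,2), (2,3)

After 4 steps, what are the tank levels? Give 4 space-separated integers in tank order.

Answer: 3 5 5 3

Derivation:
Step 1: flows [0->1,0->2,3->2] -> levels [5 4 4 3]
Step 2: flows [0->1,0->2,2->3] -> levels [3 5 4 4]
Step 3: flows [1->0,2->0,2=3] -> levels [5 4 3 4]
Step 4: flows [0->1,0->2,3->2] -> levels [3 5 5 3]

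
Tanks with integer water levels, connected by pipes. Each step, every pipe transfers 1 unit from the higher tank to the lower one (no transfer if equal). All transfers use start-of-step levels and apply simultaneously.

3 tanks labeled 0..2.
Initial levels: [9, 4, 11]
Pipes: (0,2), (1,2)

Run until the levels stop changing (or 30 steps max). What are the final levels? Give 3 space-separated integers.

Step 1: flows [2->0,2->1] -> levels [10 5 9]
Step 2: flows [0->2,2->1] -> levels [9 6 9]
Step 3: flows [0=2,2->1] -> levels [9 7 8]
Step 4: flows [0->2,2->1] -> levels [8 8 8]
Step 5: flows [0=2,1=2] -> levels [8 8 8]
  -> stable (no change)

Answer: 8 8 8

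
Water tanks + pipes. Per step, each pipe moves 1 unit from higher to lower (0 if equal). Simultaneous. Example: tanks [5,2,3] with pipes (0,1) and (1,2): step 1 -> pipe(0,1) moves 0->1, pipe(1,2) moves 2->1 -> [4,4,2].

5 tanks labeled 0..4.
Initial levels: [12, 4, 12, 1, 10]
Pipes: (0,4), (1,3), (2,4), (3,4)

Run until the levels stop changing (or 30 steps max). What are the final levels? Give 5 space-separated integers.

Step 1: flows [0->4,1->3,2->4,4->3] -> levels [11 3 11 3 11]
Step 2: flows [0=4,1=3,2=4,4->3] -> levels [11 3 11 4 10]
Step 3: flows [0->4,3->1,2->4,4->3] -> levels [10 4 10 4 11]
Step 4: flows [4->0,1=3,4->2,4->3] -> levels [11 4 11 5 8]
Step 5: flows [0->4,3->1,2->4,4->3] -> levels [10 5 10 5 9]
Step 6: flows [0->4,1=3,2->4,4->3] -> levels [9 5 9 6 10]
Step 7: flows [4->0,3->1,4->2,4->3] -> levels [10 6 10 6 7]
Step 8: flows [0->4,1=3,2->4,4->3] -> levels [9 6 9 7 8]
Step 9: flows [0->4,3->1,2->4,4->3] -> levels [8 7 8 7 9]
Step 10: flows [4->0,1=3,4->2,4->3] -> levels [9 7 9 8 6]
Step 11: flows [0->4,3->1,2->4,3->4] -> levels [8 8 8 6 9]
Step 12: flows [4->0,1->3,4->2,4->3] -> levels [9 7 9 8 6]
  -> period-2 cycle: step 12 state = step 10 state; never stabilizes
  -> state at step 30: (30-10) mod 2 = 0, same as step 10 -> [9 7 9 8 6]

Answer: 9 7 9 8 6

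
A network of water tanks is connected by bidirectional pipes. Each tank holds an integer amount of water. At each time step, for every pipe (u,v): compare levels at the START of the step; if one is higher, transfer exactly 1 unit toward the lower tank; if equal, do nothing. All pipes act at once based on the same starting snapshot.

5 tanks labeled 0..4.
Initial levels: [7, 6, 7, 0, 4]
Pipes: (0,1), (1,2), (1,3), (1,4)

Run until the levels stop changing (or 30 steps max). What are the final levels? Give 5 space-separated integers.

Answer: 6 2 6 4 6

Derivation:
Step 1: flows [0->1,2->1,1->3,1->4] -> levels [6 6 6 1 5]
Step 2: flows [0=1,1=2,1->3,1->4] -> levels [6 4 6 2 6]
Step 3: flows [0->1,2->1,1->3,4->1] -> levels [5 6 5 3 5]
Step 4: flows [1->0,1->2,1->3,1->4] -> levels [6 2 6 4 6]
Step 5: flows [0->1,2->1,3->1,4->1] -> levels [5 6 5 3 5]
  -> period-2 cycle: step 5 state = step 3 state; never stabilizes
  -> state at step 30: (30-3) mod 2 = 1, same as step 4 -> [6 2 6 4 6]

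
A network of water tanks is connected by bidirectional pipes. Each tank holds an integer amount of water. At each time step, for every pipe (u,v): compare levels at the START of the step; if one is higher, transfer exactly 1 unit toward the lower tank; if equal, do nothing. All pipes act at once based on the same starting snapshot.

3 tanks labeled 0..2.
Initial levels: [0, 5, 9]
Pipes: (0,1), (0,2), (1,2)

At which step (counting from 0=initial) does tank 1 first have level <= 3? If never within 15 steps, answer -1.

Step 1: flows [1->0,2->0,2->1] -> levels [2 5 7]
Step 2: flows [1->0,2->0,2->1] -> levels [4 5 5]
Step 3: flows [1->0,2->0,1=2] -> levels [6 4 4]
Step 4: flows [0->1,0->2,1=2] -> levels [4 5 5]
  -> period-2 cycle (repeats step 2); tank 1 never drops to <=3
Tank 1 never reaches <=3 within 15 steps

Answer: -1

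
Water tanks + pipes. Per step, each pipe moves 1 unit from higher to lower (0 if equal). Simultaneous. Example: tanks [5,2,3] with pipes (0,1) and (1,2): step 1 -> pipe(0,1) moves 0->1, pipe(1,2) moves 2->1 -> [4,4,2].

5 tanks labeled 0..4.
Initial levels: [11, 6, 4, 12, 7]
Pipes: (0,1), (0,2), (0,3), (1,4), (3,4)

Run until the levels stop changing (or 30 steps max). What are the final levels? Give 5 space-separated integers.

Answer: 10 7 7 7 9

Derivation:
Step 1: flows [0->1,0->2,3->0,4->1,3->4] -> levels [10 8 5 10 7]
Step 2: flows [0->1,0->2,0=3,1->4,3->4] -> levels [8 8 6 9 9]
Step 3: flows [0=1,0->2,3->0,4->1,3=4] -> levels [8 9 7 8 8]
Step 4: flows [1->0,0->2,0=3,1->4,3=4] -> levels [8 7 8 8 9]
Step 5: flows [0->1,0=2,0=3,4->1,4->3] -> levels [7 9 8 9 7]
Step 6: flows [1->0,2->0,3->0,1->4,3->4] -> levels [10 7 7 7 9]
Step 7: flows [0->1,0->2,0->3,4->1,4->3] -> levels [7 9 8 9 7]
  -> period-2 cycle: step 7 state = step 5 state; never stabilizes
  -> state at step 30: (30-5) mod 2 = 1, same as step 6 -> [10 7 7 7 9]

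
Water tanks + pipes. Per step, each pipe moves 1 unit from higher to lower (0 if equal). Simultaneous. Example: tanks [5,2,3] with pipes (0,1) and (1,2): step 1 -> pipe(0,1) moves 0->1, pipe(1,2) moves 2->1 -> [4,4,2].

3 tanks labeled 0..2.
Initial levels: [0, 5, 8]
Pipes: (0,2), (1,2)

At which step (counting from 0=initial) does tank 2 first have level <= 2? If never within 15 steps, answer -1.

Answer: -1

Derivation:
Step 1: flows [2->0,2->1] -> levels [1 6 6]
Step 2: flows [2->0,1=2] -> levels [2 6 5]
Step 3: flows [2->0,1->2] -> levels [3 5 5]
Step 4: flows [2->0,1=2] -> levels [4 5 4]
Step 5: flows [0=2,1->2] -> levels [4 4 5]
Step 6: flows [2->0,2->1] -> levels [5 5 3]
Step 7: flows [0->2,1->2] -> levels [4 4 5]
  -> period-2 cycle (repeats step 5); tank 2 never drops to <=2
Tank 2 never reaches <=2 within 15 steps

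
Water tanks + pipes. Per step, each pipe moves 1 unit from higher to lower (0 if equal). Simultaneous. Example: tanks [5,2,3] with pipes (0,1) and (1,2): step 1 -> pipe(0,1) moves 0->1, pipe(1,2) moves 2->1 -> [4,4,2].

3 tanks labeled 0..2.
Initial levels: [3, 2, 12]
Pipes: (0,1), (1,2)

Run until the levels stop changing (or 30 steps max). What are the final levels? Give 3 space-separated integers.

Step 1: flows [0->1,2->1] -> levels [2 4 11]
Step 2: flows [1->0,2->1] -> levels [3 4 10]
Step 3: flows [1->0,2->1] -> levels [4 4 9]
Step 4: flows [0=1,2->1] -> levels [4 5 8]
Step 5: flows [1->0,2->1] -> levels [5 5 7]
Step 6: flows [0=1,2->1] -> levels [5 6 6]
Step 7: flows [1->0,1=2] -> levels [6 5 6]
Step 8: flows [0->1,2->1] -> levels [5 7 5]
Step 9: flows [1->0,1->2] -> levels [6 5 6]
  -> period-2 cycle: step 9 state = step 7 state; never stabilizes
  -> state at step 30: (30-7) mod 2 = 1, same as step 8 -> [5 7 5]

Answer: 5 7 5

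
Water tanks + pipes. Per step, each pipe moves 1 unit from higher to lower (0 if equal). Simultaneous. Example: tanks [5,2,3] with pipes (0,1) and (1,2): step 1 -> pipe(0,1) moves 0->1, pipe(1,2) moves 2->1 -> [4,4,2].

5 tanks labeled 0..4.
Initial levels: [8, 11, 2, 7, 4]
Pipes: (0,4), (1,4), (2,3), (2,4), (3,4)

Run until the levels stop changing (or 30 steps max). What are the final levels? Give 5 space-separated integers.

Step 1: flows [0->4,1->4,3->2,4->2,3->4] -> levels [7 10 4 5 6]
Step 2: flows [0->4,1->4,3->2,4->2,4->3] -> levels [6 9 6 5 6]
Step 3: flows [0=4,1->4,2->3,2=4,4->3] -> levels [6 8 5 7 6]
Step 4: flows [0=4,1->4,3->2,4->2,3->4] -> levels [6 7 7 5 7]
Step 5: flows [4->0,1=4,2->3,2=4,4->3] -> levels [7 7 6 7 5]
Step 6: flows [0->4,1->4,3->2,2->4,3->4] -> levels [6 6 6 5 9]
Step 7: flows [4->0,4->1,2->3,4->2,4->3] -> levels [7 7 6 7 5]
  -> period-2 cycle: step 7 state = step 5 state; never stabilizes
  -> state at step 30: (30-5) mod 2 = 1, same as step 6 -> [6 6 6 5 9]

Answer: 6 6 6 5 9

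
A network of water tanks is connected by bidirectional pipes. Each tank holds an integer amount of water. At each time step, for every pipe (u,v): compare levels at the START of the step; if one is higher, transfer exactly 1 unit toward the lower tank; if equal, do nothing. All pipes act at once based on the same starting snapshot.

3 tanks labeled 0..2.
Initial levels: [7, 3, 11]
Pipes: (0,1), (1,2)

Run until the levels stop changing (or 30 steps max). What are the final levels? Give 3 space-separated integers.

Answer: 7 7 7

Derivation:
Step 1: flows [0->1,2->1] -> levels [6 5 10]
Step 2: flows [0->1,2->1] -> levels [5 7 9]
Step 3: flows [1->0,2->1] -> levels [6 7 8]
Step 4: flows [1->0,2->1] -> levels [7 7 7]
Step 5: flows [0=1,1=2] -> levels [7 7 7]
  -> stable (no change)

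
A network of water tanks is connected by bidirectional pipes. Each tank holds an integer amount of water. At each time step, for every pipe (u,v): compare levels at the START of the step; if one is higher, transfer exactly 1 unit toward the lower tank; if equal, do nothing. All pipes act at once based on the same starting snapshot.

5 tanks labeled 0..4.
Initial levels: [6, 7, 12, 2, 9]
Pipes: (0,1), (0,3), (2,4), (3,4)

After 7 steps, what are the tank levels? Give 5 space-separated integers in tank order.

Step 1: flows [1->0,0->3,2->4,4->3] -> levels [6 6 11 4 9]
Step 2: flows [0=1,0->3,2->4,4->3] -> levels [5 6 10 6 9]
Step 3: flows [1->0,3->0,2->4,4->3] -> levels [7 5 9 6 9]
Step 4: flows [0->1,0->3,2=4,4->3] -> levels [5 6 9 8 8]
Step 5: flows [1->0,3->0,2->4,3=4] -> levels [7 5 8 7 9]
Step 6: flows [0->1,0=3,4->2,4->3] -> levels [6 6 9 8 7]
Step 7: flows [0=1,3->0,2->4,3->4] -> levels [7 6 8 6 9]

Answer: 7 6 8 6 9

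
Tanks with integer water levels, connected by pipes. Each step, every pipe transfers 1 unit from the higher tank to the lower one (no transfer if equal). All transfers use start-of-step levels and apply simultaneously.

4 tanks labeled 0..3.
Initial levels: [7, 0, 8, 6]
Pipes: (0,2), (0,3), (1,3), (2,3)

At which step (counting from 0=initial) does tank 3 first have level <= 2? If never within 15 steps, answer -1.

Answer: -1

Derivation:
Step 1: flows [2->0,0->3,3->1,2->3] -> levels [7 1 6 7]
Step 2: flows [0->2,0=3,3->1,3->2] -> levels [6 2 8 5]
Step 3: flows [2->0,0->3,3->1,2->3] -> levels [6 3 6 6]
Step 4: flows [0=2,0=3,3->1,2=3] -> levels [6 4 6 5]
Step 5: flows [0=2,0->3,3->1,2->3] -> levels [5 5 5 6]
Step 6: flows [0=2,3->0,3->1,3->2] -> levels [6 6 6 3]
Step 7: flows [0=2,0->3,1->3,2->3] -> levels [5 5 5 6]
  -> period-2 cycle (repeats step 5); tank 3 never drops to <=2
Tank 3 never reaches <=2 within 15 steps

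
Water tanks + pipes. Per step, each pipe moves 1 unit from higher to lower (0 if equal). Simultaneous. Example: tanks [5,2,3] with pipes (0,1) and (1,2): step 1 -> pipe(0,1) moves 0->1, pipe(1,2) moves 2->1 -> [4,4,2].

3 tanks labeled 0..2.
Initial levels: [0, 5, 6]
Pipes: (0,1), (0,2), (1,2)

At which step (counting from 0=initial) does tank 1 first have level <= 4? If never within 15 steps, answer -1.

Answer: 2

Derivation:
Step 1: flows [1->0,2->0,2->1] -> levels [2 5 4]
Step 2: flows [1->0,2->0,1->2] -> levels [4 3 4]
Tank 1 first reaches <=4 at step 2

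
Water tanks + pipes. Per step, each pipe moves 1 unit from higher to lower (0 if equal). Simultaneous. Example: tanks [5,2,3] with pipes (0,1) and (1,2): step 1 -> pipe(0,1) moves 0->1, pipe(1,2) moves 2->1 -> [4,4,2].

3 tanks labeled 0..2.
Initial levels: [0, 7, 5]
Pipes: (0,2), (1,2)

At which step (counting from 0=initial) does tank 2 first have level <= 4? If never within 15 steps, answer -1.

Step 1: flows [2->0,1->2] -> levels [1 6 5]
Step 2: flows [2->0,1->2] -> levels [2 5 5]
Step 3: flows [2->0,1=2] -> levels [3 5 4]
Tank 2 first reaches <=4 at step 3

Answer: 3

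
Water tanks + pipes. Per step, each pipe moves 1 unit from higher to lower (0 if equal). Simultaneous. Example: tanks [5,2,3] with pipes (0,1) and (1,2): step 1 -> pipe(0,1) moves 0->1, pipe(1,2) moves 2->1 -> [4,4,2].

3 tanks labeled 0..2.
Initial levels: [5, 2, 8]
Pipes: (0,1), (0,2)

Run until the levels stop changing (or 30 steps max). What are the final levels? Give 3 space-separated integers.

Step 1: flows [0->1,2->0] -> levels [5 3 7]
Step 2: flows [0->1,2->0] -> levels [5 4 6]
Step 3: flows [0->1,2->0] -> levels [5 5 5]
Step 4: flows [0=1,0=2] -> levels [5 5 5]
  -> stable (no change)

Answer: 5 5 5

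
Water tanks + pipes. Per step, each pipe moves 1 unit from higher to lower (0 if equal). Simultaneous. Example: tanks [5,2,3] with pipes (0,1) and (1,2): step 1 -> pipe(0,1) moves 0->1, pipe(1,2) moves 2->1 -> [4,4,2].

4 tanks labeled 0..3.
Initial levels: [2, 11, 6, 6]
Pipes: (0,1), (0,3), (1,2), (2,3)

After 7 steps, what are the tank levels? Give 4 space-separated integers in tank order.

Step 1: flows [1->0,3->0,1->2,2=3] -> levels [4 9 7 5]
Step 2: flows [1->0,3->0,1->2,2->3] -> levels [6 7 7 5]
Step 3: flows [1->0,0->3,1=2,2->3] -> levels [6 6 6 7]
Step 4: flows [0=1,3->0,1=2,3->2] -> levels [7 6 7 5]
Step 5: flows [0->1,0->3,2->1,2->3] -> levels [5 8 5 7]
Step 6: flows [1->0,3->0,1->2,3->2] -> levels [7 6 7 5]
  -> period-2 cycle: step 6 state = step 4 state
  -> state at step 7: (7-4) mod 2 = 1, same as step 5 -> [5 8 5 7]

Answer: 5 8 5 7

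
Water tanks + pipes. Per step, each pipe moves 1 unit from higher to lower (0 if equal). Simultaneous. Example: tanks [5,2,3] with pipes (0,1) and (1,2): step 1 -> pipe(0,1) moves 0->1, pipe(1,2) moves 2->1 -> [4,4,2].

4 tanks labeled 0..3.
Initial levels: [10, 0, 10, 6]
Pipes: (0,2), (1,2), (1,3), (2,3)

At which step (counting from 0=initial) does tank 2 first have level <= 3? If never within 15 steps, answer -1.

Step 1: flows [0=2,2->1,3->1,2->3] -> levels [10 2 8 6]
Step 2: flows [0->2,2->1,3->1,2->3] -> levels [9 4 7 6]
Step 3: flows [0->2,2->1,3->1,2->3] -> levels [8 6 6 6]
Step 4: flows [0->2,1=2,1=3,2=3] -> levels [7 6 7 6]
Step 5: flows [0=2,2->1,1=3,2->3] -> levels [7 7 5 7]
Step 6: flows [0->2,1->2,1=3,3->2] -> levels [6 6 8 6]
Step 7: flows [2->0,2->1,1=3,2->3] -> levels [7 7 5 7]
  -> period-2 cycle (repeats step 5); tank 2 never drops to <=3
Tank 2 never reaches <=3 within 15 steps

Answer: -1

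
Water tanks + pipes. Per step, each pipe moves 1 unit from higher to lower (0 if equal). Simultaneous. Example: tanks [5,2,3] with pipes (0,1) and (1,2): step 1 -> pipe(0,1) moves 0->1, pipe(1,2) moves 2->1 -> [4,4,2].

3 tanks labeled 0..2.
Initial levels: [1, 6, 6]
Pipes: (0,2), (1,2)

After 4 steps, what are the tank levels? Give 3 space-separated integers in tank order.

Answer: 4 4 5

Derivation:
Step 1: flows [2->0,1=2] -> levels [2 6 5]
Step 2: flows [2->0,1->2] -> levels [3 5 5]
Step 3: flows [2->0,1=2] -> levels [4 5 4]
Step 4: flows [0=2,1->2] -> levels [4 4 5]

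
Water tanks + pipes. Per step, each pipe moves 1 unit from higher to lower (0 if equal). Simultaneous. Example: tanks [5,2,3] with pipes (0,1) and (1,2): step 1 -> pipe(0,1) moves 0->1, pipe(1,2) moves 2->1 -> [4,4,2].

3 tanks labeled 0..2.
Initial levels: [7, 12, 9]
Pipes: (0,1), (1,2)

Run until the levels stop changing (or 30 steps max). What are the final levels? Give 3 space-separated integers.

Step 1: flows [1->0,1->2] -> levels [8 10 10]
Step 2: flows [1->0,1=2] -> levels [9 9 10]
Step 3: flows [0=1,2->1] -> levels [9 10 9]
Step 4: flows [1->0,1->2] -> levels [10 8 10]
Step 5: flows [0->1,2->1] -> levels [9 10 9]
  -> period-2 cycle: step 5 state = step 3 state; never stabilizes
  -> state at step 30: (30-3) mod 2 = 1, same as step 4 -> [10 8 10]

Answer: 10 8 10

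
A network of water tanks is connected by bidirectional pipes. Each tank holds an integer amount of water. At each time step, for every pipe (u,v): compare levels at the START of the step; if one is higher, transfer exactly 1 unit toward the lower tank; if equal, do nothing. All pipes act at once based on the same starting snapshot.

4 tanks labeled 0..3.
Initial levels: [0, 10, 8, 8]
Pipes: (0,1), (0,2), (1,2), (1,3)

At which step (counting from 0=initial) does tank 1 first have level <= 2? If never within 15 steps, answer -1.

Answer: -1

Derivation:
Step 1: flows [1->0,2->0,1->2,1->3] -> levels [2 7 8 9]
Step 2: flows [1->0,2->0,2->1,3->1] -> levels [4 8 6 8]
Step 3: flows [1->0,2->0,1->2,1=3] -> levels [6 6 6 8]
Step 4: flows [0=1,0=2,1=2,3->1] -> levels [6 7 6 7]
Step 5: flows [1->0,0=2,1->2,1=3] -> levels [7 5 7 7]
Step 6: flows [0->1,0=2,2->1,3->1] -> levels [6 8 6 6]
Step 7: flows [1->0,0=2,1->2,1->3] -> levels [7 5 7 7]
  -> period-2 cycle (repeats step 5); tank 1 never drops to <=2
Tank 1 never reaches <=2 within 15 steps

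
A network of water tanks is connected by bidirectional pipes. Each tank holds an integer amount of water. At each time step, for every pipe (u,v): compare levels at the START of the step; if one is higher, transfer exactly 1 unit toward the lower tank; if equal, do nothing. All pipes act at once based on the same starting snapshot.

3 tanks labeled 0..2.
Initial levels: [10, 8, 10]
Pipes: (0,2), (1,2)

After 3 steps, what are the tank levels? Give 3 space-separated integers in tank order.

Answer: 10 10 8

Derivation:
Step 1: flows [0=2,2->1] -> levels [10 9 9]
Step 2: flows [0->2,1=2] -> levels [9 9 10]
Step 3: flows [2->0,2->1] -> levels [10 10 8]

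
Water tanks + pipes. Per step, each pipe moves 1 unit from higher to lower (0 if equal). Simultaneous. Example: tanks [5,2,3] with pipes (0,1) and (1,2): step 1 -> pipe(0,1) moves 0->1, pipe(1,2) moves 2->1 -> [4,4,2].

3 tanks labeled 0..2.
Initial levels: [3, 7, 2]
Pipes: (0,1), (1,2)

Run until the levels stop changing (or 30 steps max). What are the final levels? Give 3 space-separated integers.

Step 1: flows [1->0,1->2] -> levels [4 5 3]
Step 2: flows [1->0,1->2] -> levels [5 3 4]
Step 3: flows [0->1,2->1] -> levels [4 5 3]
  -> period-2 cycle: step 3 state = step 1 state; never stabilizes
  -> state at step 30: (30-1) mod 2 = 1, same as step 2 -> [5 3 4]

Answer: 5 3 4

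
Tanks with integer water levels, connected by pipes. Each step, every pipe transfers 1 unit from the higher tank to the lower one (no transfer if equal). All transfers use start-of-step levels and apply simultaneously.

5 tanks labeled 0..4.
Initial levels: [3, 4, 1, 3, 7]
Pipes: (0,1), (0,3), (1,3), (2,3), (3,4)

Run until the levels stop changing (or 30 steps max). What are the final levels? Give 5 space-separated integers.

Step 1: flows [1->0,0=3,1->3,3->2,4->3] -> levels [4 2 2 4 6]
Step 2: flows [0->1,0=3,3->1,3->2,4->3] -> levels [3 4 3 3 5]
Step 3: flows [1->0,0=3,1->3,2=3,4->3] -> levels [4 2 3 5 4]
Step 4: flows [0->1,3->0,3->1,3->2,3->4] -> levels [4 4 4 1 5]
Step 5: flows [0=1,0->3,1->3,2->3,4->3] -> levels [3 3 3 5 4]
Step 6: flows [0=1,3->0,3->1,3->2,3->4] -> levels [4 4 4 1 5]
  -> period-2 cycle: step 6 state = step 4 state; never stabilizes
  -> state at step 30: (30-4) mod 2 = 0, same as step 4 -> [4 4 4 1 5]

Answer: 4 4 4 1 5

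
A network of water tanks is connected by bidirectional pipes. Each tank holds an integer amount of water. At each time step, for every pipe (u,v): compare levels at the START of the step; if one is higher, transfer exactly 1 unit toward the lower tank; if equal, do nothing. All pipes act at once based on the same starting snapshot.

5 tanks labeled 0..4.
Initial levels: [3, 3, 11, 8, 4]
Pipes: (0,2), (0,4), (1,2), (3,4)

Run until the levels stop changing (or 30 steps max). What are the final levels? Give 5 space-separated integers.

Answer: 5 5 7 5 7

Derivation:
Step 1: flows [2->0,4->0,2->1,3->4] -> levels [5 4 9 7 4]
Step 2: flows [2->0,0->4,2->1,3->4] -> levels [5 5 7 6 6]
Step 3: flows [2->0,4->0,2->1,3=4] -> levels [7 6 5 6 5]
Step 4: flows [0->2,0->4,1->2,3->4] -> levels [5 5 7 5 7]
Step 5: flows [2->0,4->0,2->1,4->3] -> levels [7 6 5 6 5]
  -> period-2 cycle: step 5 state = step 3 state; never stabilizes
  -> state at step 30: (30-3) mod 2 = 1, same as step 4 -> [5 5 7 5 7]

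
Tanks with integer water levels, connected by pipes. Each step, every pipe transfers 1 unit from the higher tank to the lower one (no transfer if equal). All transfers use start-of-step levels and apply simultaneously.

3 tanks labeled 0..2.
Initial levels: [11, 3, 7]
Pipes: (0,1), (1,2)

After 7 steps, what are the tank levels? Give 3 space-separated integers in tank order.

Step 1: flows [0->1,2->1] -> levels [10 5 6]
Step 2: flows [0->1,2->1] -> levels [9 7 5]
Step 3: flows [0->1,1->2] -> levels [8 7 6]
Step 4: flows [0->1,1->2] -> levels [7 7 7]
Step 5: flows [0=1,1=2] -> levels [7 7 7]
  -> stable; steps 6..7 unchanged -> [7 7 7]

Answer: 7 7 7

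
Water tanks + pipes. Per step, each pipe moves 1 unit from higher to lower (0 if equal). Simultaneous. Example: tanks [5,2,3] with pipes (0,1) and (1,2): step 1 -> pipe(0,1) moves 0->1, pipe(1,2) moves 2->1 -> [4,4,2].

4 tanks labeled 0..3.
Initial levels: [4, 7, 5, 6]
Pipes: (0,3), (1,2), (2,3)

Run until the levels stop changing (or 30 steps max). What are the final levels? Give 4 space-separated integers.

Step 1: flows [3->0,1->2,3->2] -> levels [5 6 7 4]
Step 2: flows [0->3,2->1,2->3] -> levels [4 7 5 6]
  -> period-2 cycle: step 2 state = step 0 state; never stabilizes
  -> state at step 30: (30-0) mod 2 = 0, same as step 0 -> [4 7 5 6]

Answer: 4 7 5 6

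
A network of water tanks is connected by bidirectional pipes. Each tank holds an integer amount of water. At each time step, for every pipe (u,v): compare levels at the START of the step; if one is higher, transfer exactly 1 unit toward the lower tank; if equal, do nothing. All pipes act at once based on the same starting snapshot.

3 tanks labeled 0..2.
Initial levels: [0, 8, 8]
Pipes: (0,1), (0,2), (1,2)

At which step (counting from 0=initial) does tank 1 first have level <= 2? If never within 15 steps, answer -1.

Step 1: flows [1->0,2->0,1=2] -> levels [2 7 7]
Step 2: flows [1->0,2->0,1=2] -> levels [4 6 6]
Step 3: flows [1->0,2->0,1=2] -> levels [6 5 5]
Step 4: flows [0->1,0->2,1=2] -> levels [4 6 6]
  -> period-2 cycle (repeats step 2); tank 1 never drops to <=2
Tank 1 never reaches <=2 within 15 steps

Answer: -1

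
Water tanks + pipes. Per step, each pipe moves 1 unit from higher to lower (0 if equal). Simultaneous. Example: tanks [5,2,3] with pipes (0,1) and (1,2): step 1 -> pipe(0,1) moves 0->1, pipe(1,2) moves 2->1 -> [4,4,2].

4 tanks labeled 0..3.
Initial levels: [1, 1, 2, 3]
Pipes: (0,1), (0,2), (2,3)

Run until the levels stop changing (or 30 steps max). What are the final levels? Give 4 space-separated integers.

Answer: 1 2 3 1

Derivation:
Step 1: flows [0=1,2->0,3->2] -> levels [2 1 2 2]
Step 2: flows [0->1,0=2,2=3] -> levels [1 2 2 2]
Step 3: flows [1->0,2->0,2=3] -> levels [3 1 1 2]
Step 4: flows [0->1,0->2,3->2] -> levels [1 2 3 1]
Step 5: flows [1->0,2->0,2->3] -> levels [3 1 1 2]
  -> period-2 cycle: step 5 state = step 3 state; never stabilizes
  -> state at step 30: (30-3) mod 2 = 1, same as step 4 -> [1 2 3 1]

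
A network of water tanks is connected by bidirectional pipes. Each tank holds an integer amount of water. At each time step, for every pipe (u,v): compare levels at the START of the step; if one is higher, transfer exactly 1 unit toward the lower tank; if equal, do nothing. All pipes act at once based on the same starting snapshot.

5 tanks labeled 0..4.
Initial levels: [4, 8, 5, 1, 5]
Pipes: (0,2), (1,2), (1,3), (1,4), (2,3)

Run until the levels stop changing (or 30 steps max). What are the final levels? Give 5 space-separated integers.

Step 1: flows [2->0,1->2,1->3,1->4,2->3] -> levels [5 5 4 3 6]
Step 2: flows [0->2,1->2,1->3,4->1,2->3] -> levels [4 4 5 5 5]
Step 3: flows [2->0,2->1,3->1,4->1,2=3] -> levels [5 7 3 4 4]
Step 4: flows [0->2,1->2,1->3,1->4,3->2] -> levels [4 4 6 4 5]
Step 5: flows [2->0,2->1,1=3,4->1,2->3] -> levels [5 6 3 5 4]
Step 6: flows [0->2,1->2,1->3,1->4,3->2] -> levels [4 3 6 5 5]
Step 7: flows [2->0,2->1,3->1,4->1,2->3] -> levels [5 6 3 5 4]
  -> period-2 cycle: step 7 state = step 5 state; never stabilizes
  -> state at step 30: (30-5) mod 2 = 1, same as step 6 -> [4 3 6 5 5]

Answer: 4 3 6 5 5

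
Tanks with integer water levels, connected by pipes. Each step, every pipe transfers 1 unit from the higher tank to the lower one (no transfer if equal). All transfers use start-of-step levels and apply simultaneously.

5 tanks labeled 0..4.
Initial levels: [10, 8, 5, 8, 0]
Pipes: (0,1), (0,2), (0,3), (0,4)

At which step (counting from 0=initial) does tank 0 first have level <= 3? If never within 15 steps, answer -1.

Answer: -1

Derivation:
Step 1: flows [0->1,0->2,0->3,0->4] -> levels [6 9 6 9 1]
Step 2: flows [1->0,0=2,3->0,0->4] -> levels [7 8 6 8 2]
Step 3: flows [1->0,0->2,3->0,0->4] -> levels [7 7 7 7 3]
Step 4: flows [0=1,0=2,0=3,0->4] -> levels [6 7 7 7 4]
Step 5: flows [1->0,2->0,3->0,0->4] -> levels [8 6 6 6 5]
Step 6: flows [0->1,0->2,0->3,0->4] -> levels [4 7 7 7 6]
Step 7: flows [1->0,2->0,3->0,4->0] -> levels [8 6 6 6 5]
  -> period-2 cycle (repeats step 5); tank 0 never drops to <=3
Tank 0 never reaches <=3 within 15 steps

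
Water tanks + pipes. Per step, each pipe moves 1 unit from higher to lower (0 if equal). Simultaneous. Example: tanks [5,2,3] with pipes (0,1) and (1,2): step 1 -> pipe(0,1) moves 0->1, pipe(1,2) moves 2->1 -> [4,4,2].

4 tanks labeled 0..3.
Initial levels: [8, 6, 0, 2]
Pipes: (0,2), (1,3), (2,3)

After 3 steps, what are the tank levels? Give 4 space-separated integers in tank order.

Step 1: flows [0->2,1->3,3->2] -> levels [7 5 2 2]
Step 2: flows [0->2,1->3,2=3] -> levels [6 4 3 3]
Step 3: flows [0->2,1->3,2=3] -> levels [5 3 4 4]

Answer: 5 3 4 4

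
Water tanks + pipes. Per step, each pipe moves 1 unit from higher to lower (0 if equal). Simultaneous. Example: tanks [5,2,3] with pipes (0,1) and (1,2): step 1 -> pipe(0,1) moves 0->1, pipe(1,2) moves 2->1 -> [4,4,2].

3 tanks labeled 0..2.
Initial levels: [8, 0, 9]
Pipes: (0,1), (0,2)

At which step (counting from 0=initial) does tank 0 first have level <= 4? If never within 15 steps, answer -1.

Step 1: flows [0->1,2->0] -> levels [8 1 8]
Step 2: flows [0->1,0=2] -> levels [7 2 8]
Step 3: flows [0->1,2->0] -> levels [7 3 7]
Step 4: flows [0->1,0=2] -> levels [6 4 7]
Step 5: flows [0->1,2->0] -> levels [6 5 6]
Step 6: flows [0->1,0=2] -> levels [5 6 6]
Step 7: flows [1->0,2->0] -> levels [7 5 5]
Step 8: flows [0->1,0->2] -> levels [5 6 6]
  -> period-2 cycle (repeats step 6); tank 0 never drops to <=4
Tank 0 never reaches <=4 within 15 steps

Answer: -1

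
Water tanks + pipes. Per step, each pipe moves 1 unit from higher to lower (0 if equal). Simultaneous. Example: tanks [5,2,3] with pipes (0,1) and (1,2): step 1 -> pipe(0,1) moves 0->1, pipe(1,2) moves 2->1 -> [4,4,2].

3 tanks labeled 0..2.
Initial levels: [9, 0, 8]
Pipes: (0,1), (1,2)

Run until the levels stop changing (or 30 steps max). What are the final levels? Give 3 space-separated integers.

Step 1: flows [0->1,2->1] -> levels [8 2 7]
Step 2: flows [0->1,2->1] -> levels [7 4 6]
Step 3: flows [0->1,2->1] -> levels [6 6 5]
Step 4: flows [0=1,1->2] -> levels [6 5 6]
Step 5: flows [0->1,2->1] -> levels [5 7 5]
Step 6: flows [1->0,1->2] -> levels [6 5 6]
  -> period-2 cycle: step 6 state = step 4 state; never stabilizes
  -> state at step 30: (30-4) mod 2 = 0, same as step 4 -> [6 5 6]

Answer: 6 5 6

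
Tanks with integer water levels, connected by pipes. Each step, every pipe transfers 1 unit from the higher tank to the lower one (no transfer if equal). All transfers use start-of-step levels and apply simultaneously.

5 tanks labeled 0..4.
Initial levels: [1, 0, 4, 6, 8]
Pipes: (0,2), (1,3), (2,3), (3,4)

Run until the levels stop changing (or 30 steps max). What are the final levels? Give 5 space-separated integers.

Answer: 3 4 5 3 4

Derivation:
Step 1: flows [2->0,3->1,3->2,4->3] -> levels [2 1 4 5 7]
Step 2: flows [2->0,3->1,3->2,4->3] -> levels [3 2 4 4 6]
Step 3: flows [2->0,3->1,2=3,4->3] -> levels [4 3 3 4 5]
Step 4: flows [0->2,3->1,3->2,4->3] -> levels [3 4 5 3 4]
Step 5: flows [2->0,1->3,2->3,4->3] -> levels [4 3 3 6 3]
Step 6: flows [0->2,3->1,3->2,3->4] -> levels [3 4 5 3 4]
  -> period-2 cycle: step 6 state = step 4 state; never stabilizes
  -> state at step 30: (30-4) mod 2 = 0, same as step 4 -> [3 4 5 3 4]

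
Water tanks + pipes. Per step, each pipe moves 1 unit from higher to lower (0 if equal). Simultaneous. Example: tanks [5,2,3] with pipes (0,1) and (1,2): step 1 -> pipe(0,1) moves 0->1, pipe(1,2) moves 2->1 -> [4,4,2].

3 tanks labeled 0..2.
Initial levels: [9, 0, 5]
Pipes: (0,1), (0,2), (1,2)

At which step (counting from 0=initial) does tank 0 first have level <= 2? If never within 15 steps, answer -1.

Step 1: flows [0->1,0->2,2->1] -> levels [7 2 5]
Step 2: flows [0->1,0->2,2->1] -> levels [5 4 5]
Step 3: flows [0->1,0=2,2->1] -> levels [4 6 4]
Step 4: flows [1->0,0=2,1->2] -> levels [5 4 5]
  -> period-2 cycle (repeats step 2); tank 0 never drops to <=2
Tank 0 never reaches <=2 within 15 steps

Answer: -1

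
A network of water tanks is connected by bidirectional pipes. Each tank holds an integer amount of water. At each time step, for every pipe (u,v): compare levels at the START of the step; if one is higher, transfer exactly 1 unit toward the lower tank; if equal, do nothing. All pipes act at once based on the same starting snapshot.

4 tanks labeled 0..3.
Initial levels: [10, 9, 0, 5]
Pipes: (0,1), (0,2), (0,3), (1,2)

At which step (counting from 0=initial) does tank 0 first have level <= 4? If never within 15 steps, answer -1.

Step 1: flows [0->1,0->2,0->3,1->2] -> levels [7 9 2 6]
Step 2: flows [1->0,0->2,0->3,1->2] -> levels [6 7 4 7]
Step 3: flows [1->0,0->2,3->0,1->2] -> levels [7 5 6 6]
Step 4: flows [0->1,0->2,0->3,2->1] -> levels [4 7 6 7]
Tank 0 first reaches <=4 at step 4

Answer: 4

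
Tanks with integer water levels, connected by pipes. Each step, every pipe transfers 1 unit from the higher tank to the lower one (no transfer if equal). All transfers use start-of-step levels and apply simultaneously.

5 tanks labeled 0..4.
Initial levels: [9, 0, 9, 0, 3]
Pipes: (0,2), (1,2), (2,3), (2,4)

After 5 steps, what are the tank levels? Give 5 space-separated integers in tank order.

Step 1: flows [0=2,2->1,2->3,2->4] -> levels [9 1 6 1 4]
Step 2: flows [0->2,2->1,2->3,2->4] -> levels [8 2 4 2 5]
Step 3: flows [0->2,2->1,2->3,4->2] -> levels [7 3 4 3 4]
Step 4: flows [0->2,2->1,2->3,2=4] -> levels [6 4 3 4 4]
Step 5: flows [0->2,1->2,3->2,4->2] -> levels [5 3 7 3 3]

Answer: 5 3 7 3 3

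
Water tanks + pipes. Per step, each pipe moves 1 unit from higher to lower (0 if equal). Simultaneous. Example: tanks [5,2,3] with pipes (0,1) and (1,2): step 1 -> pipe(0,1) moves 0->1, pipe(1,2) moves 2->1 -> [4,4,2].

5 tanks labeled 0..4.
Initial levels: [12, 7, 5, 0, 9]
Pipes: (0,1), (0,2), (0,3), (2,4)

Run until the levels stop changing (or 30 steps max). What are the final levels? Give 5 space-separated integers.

Answer: 5 7 8 6 7

Derivation:
Step 1: flows [0->1,0->2,0->3,4->2] -> levels [9 8 7 1 8]
Step 2: flows [0->1,0->2,0->3,4->2] -> levels [6 9 9 2 7]
Step 3: flows [1->0,2->0,0->3,2->4] -> levels [7 8 7 3 8]
Step 4: flows [1->0,0=2,0->3,4->2] -> levels [7 7 8 4 7]
Step 5: flows [0=1,2->0,0->3,2->4] -> levels [7 7 6 5 8]
Step 6: flows [0=1,0->2,0->3,4->2] -> levels [5 7 8 6 7]
Step 7: flows [1->0,2->0,3->0,2->4] -> levels [8 6 6 5 8]
Step 8: flows [0->1,0->2,0->3,4->2] -> levels [5 7 8 6 7]
  -> period-2 cycle: step 8 state = step 6 state; never stabilizes
  -> state at step 30: (30-6) mod 2 = 0, same as step 6 -> [5 7 8 6 7]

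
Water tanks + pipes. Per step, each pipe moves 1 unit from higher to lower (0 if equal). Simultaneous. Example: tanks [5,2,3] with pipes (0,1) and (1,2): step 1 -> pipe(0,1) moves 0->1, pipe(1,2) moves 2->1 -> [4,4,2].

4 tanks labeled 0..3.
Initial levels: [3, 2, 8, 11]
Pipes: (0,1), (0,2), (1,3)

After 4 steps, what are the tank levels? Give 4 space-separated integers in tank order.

Answer: 6 6 5 7

Derivation:
Step 1: flows [0->1,2->0,3->1] -> levels [3 4 7 10]
Step 2: flows [1->0,2->0,3->1] -> levels [5 4 6 9]
Step 3: flows [0->1,2->0,3->1] -> levels [5 6 5 8]
Step 4: flows [1->0,0=2,3->1] -> levels [6 6 5 7]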